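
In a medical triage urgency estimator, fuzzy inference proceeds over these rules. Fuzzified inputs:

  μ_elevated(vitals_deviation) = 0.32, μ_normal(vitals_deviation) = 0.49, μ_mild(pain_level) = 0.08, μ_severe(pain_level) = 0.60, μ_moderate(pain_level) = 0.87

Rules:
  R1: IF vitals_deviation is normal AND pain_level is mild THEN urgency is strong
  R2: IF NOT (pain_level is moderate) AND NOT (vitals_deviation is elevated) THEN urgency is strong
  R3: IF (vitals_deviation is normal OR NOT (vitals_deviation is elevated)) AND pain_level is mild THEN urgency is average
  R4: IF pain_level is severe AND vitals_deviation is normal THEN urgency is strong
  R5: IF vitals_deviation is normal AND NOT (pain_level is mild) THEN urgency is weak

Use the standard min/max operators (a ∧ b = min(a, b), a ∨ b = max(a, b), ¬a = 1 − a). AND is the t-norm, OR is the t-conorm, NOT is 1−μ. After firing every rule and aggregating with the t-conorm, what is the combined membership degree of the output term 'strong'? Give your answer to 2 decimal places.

R1: normal=0.49, mild=0.08; AND[min(a, b)] → w = 0.08
R2: ¬moderate=1−0.87=0.13, ¬elevated=1−0.32=0.68; AND[min(a, b)] → w = 0.13
R3: (normal=0.49 OR ¬elevated=1−0.32=0.68) = 0.68; AND[min(a, b)] with mild=0.08 → w = 0.08
R4: severe=0.60, normal=0.49; AND[min(a, b)] → w = 0.49
R5: normal=0.49, ¬mild=1−0.08=0.92; AND[min(a, b)] → w = 0.49
Rules with consequent 'strong': {R1, R2, R4} → strengths 0.08, 0.13, 0.49
Aggregate via t-conorm [max(a, b)]: 0.49

0.49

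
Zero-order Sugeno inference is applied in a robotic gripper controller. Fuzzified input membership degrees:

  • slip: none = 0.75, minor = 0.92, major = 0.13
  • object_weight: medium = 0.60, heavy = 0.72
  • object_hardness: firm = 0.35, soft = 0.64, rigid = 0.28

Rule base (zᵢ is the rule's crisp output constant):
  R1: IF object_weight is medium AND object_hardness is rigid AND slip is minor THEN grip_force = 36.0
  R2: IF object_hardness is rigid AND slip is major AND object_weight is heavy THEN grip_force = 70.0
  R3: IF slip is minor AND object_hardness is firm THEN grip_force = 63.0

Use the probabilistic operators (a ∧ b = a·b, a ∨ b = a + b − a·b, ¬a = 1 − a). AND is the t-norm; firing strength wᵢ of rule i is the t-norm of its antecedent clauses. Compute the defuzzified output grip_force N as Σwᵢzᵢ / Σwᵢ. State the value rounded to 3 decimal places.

55.065

R1 (z=36.0): medium=0.60, rigid=0.28, minor=0.92; AND[a·b] → w = 0.1546
R2 (z=70.0): rigid=0.28, major=0.13, heavy=0.72; AND[a·b] → w = 0.0262
R3 (z=63.0): minor=0.92, firm=0.35; AND[a·b] → w = 0.3220
Weighted average = (0.1546·36.0 + 0.0262·70.0 + 0.3220·63.0) / (0.1546 + 0.0262 + 0.3220)
  = 27.6847 / 0.5028 = 55.065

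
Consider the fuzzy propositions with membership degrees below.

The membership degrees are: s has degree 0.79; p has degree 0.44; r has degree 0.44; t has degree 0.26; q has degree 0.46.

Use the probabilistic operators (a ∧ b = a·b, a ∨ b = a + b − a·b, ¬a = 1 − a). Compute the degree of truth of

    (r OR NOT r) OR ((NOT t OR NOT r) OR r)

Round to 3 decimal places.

NOT r = 1 − 0.4400 = 0.5600
r OR NOT r = a + b − a·b on (0.4400, 0.5600) = 0.7536
NOT t = 1 − 0.2600 = 0.7400
NOT r = 1 − 0.4400 = 0.5600
NOT t OR NOT r = a + b − a·b on (0.7400, 0.5600) = 0.8856
(NOT t OR NOT r) OR r = a + b − a·b on (0.8856, 0.4400) = 0.9359
(r OR NOT r) OR ((NOT t OR NOT r) OR r) = a + b − a·b on (0.7536, 0.9359) = 0.9842

0.984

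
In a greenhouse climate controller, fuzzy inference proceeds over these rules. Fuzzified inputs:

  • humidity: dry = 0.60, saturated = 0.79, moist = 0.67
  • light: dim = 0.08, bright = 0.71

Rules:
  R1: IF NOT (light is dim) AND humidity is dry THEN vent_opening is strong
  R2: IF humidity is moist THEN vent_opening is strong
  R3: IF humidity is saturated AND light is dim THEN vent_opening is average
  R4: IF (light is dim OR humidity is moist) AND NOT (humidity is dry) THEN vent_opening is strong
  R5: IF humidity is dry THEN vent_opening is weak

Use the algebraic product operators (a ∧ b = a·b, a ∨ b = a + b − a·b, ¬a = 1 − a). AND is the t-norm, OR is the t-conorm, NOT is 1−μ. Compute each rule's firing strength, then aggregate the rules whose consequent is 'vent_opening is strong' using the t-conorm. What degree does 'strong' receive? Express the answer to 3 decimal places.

R1: ¬dim=1−0.08=0.92, dry=0.60; AND[a·b] → w = 0.5520
R2: moist=0.67 → w = 0.6700
R3: saturated=0.79, dim=0.08; AND[a·b] → w = 0.0632
R4: (dim=0.08 OR moist=0.67) = 0.6964; AND[a·b] with ¬dry=1−0.60=0.40 → w = 0.2786
R5: dry=0.60 → w = 0.6000
Rules with consequent 'strong': {R1, R2, R4} → strengths 0.5520, 0.6700, 0.2786
Aggregate via t-conorm [a + b − a·b]: 0.8933

0.893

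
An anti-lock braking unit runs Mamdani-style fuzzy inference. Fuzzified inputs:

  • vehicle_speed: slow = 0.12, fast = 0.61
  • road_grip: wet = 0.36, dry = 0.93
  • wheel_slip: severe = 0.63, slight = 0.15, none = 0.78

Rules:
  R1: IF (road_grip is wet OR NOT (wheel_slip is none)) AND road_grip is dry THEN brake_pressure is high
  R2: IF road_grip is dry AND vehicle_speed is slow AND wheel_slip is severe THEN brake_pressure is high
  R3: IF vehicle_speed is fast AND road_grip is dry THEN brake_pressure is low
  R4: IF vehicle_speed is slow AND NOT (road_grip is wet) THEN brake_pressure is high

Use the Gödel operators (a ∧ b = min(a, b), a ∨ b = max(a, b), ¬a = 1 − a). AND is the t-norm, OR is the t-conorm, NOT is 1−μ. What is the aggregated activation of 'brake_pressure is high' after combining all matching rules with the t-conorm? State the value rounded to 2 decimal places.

R1: (wet=0.36 OR ¬none=1−0.78=0.22) = 0.36; AND[min(a, b)] with dry=0.93 → w = 0.36
R2: dry=0.93, slow=0.12, severe=0.63; AND[min(a, b)] → w = 0.12
R3: fast=0.61, dry=0.93; AND[min(a, b)] → w = 0.61
R4: slow=0.12, ¬wet=1−0.36=0.64; AND[min(a, b)] → w = 0.12
Rules with consequent 'high': {R1, R2, R4} → strengths 0.36, 0.12, 0.12
Aggregate via t-conorm [max(a, b)]: 0.36

0.36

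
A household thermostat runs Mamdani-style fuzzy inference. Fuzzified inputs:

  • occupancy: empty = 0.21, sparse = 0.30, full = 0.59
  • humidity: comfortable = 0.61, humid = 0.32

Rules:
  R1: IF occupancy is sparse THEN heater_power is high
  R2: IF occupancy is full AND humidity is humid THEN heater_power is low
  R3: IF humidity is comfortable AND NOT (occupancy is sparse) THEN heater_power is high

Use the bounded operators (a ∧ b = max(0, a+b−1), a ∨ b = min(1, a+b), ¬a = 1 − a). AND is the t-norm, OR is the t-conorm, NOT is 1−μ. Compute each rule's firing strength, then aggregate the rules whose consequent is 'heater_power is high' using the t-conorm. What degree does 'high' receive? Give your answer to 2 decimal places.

0.61

R1: sparse=0.30 → w = 0.30
R2: full=0.59, humid=0.32; AND[max(0, a+b−1)] → w = 0.00
R3: comfortable=0.61, ¬sparse=1−0.30=0.70; AND[max(0, a+b−1)] → w = 0.31
Rules with consequent 'high': {R1, R3} → strengths 0.30, 0.31
Aggregate via t-conorm [min(1, a+b)]: 0.61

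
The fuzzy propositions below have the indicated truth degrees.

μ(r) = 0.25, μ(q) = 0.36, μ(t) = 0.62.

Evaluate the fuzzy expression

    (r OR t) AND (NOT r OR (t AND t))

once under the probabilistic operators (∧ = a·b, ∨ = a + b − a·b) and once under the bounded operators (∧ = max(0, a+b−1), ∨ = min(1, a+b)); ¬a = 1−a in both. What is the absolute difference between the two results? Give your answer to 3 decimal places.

Under probabilistic:
  r OR t = a + b − a·b on (0.2500, 0.6200) = 0.7150
  NOT r = 1 − 0.2500 = 0.7500
  t AND t = a·b on (0.6200, 0.6200) = 0.3844
  NOT r OR (t AND t) = a + b − a·b on (0.7500, 0.3844) = 0.8461
  (r OR t) AND (NOT r OR (t AND t)) = a·b on (0.7150, 0.8461) = 0.6050
  → value = 0.6050
Under bounded:
  r OR t = min(1, a+b) on (0.25, 0.62) = 0.87
  NOT r = 1 − 0.25 = 0.75
  t AND t = max(0, a+b−1) on (0.62, 0.62) = 0.24
  NOT r OR (t AND t) = min(1, a+b) on (0.75, 0.24) = 0.99
  (r OR t) AND (NOT r OR (t AND t)) = max(0, a+b−1) on (0.87, 0.99) = 0.86
  → value = 0.8600
|0.6050 − 0.8600| = 0.255

0.255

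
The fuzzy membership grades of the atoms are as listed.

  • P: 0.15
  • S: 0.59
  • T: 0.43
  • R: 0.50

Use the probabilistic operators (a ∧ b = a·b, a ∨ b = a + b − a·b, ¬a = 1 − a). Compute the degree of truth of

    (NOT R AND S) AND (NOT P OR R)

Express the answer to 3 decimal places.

NOT R = 1 − 0.5000 = 0.5000
NOT R AND S = a·b on (0.5000, 0.5900) = 0.2950
NOT P = 1 − 0.1500 = 0.8500
NOT P OR R = a + b − a·b on (0.8500, 0.5000) = 0.9250
(NOT R AND S) AND (NOT P OR R) = a·b on (0.2950, 0.9250) = 0.2729

0.273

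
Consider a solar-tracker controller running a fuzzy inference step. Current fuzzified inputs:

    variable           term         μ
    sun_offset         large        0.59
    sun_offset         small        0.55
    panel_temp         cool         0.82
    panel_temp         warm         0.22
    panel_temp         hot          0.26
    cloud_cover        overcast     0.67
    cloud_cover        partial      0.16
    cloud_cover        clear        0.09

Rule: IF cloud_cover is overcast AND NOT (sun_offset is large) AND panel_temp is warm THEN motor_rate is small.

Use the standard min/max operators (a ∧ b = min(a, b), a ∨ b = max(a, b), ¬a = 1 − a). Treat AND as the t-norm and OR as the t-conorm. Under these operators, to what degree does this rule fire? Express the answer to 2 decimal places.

firing strength: overcast=0.67, ¬large=1−0.59=0.41, warm=0.22; AND[min(a, b)] → w = 0.22

0.22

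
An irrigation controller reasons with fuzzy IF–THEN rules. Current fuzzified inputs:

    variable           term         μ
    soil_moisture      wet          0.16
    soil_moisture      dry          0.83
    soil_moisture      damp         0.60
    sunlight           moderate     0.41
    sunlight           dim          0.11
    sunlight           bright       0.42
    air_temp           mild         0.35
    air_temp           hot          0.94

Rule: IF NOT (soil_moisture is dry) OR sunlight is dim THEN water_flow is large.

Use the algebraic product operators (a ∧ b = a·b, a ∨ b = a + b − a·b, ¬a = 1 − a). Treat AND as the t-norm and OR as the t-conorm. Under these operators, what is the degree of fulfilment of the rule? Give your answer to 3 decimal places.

firing strength: ¬dry=1−0.83=0.17, dim=0.11; OR[a + b − a·b] → w = 0.2613

0.261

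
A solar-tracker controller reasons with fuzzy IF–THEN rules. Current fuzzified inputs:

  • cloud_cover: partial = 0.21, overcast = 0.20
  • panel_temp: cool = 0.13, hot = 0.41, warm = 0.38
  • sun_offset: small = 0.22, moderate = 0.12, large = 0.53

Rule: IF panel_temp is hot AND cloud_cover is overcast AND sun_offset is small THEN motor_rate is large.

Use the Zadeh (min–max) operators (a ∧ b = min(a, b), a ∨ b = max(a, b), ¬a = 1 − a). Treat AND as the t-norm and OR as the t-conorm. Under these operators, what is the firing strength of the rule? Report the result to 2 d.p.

0.20

firing strength: hot=0.41, overcast=0.20, small=0.22; AND[min(a, b)] → w = 0.20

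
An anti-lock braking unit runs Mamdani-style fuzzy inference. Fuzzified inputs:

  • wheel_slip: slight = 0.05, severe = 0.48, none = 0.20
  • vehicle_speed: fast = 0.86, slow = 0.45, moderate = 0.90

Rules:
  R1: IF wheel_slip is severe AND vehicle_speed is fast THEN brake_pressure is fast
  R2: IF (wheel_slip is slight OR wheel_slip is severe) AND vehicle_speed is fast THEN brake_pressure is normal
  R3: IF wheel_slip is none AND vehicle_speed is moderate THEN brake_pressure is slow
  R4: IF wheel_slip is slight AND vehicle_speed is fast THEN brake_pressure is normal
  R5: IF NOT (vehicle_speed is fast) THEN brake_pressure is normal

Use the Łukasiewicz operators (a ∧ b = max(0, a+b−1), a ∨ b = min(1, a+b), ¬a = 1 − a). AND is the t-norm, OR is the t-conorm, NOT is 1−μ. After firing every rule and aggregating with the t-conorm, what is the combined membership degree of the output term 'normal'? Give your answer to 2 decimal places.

0.53

R1: severe=0.48, fast=0.86; AND[max(0, a+b−1)] → w = 0.34
R2: (slight=0.05 OR severe=0.48) = 0.53; AND[max(0, a+b−1)] with fast=0.86 → w = 0.39
R3: none=0.20, moderate=0.90; AND[max(0, a+b−1)] → w = 0.10
R4: slight=0.05, fast=0.86; AND[max(0, a+b−1)] → w = 0.00
R5: ¬fast=1−0.86=0.14 → w = 0.14
Rules with consequent 'normal': {R2, R4, R5} → strengths 0.39, 0.00, 0.14
Aggregate via t-conorm [min(1, a+b)]: 0.53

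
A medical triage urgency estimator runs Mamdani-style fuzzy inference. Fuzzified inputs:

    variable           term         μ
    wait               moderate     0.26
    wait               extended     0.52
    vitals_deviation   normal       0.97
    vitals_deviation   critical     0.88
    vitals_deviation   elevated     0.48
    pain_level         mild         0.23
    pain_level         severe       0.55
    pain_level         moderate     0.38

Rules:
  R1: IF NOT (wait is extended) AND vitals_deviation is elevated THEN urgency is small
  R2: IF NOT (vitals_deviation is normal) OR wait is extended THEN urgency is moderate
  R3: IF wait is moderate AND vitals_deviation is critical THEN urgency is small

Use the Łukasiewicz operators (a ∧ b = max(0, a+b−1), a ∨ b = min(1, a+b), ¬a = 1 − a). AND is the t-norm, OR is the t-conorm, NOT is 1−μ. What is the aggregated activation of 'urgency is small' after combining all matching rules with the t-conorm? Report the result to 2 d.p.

R1: ¬extended=1−0.52=0.48, elevated=0.48; AND[max(0, a+b−1)] → w = 0.00
R2: ¬normal=1−0.97=0.03, extended=0.52; OR[min(1, a+b)] → w = 0.55
R3: moderate=0.26, critical=0.88; AND[max(0, a+b−1)] → w = 0.14
Rules with consequent 'small': {R1, R3} → strengths 0.00, 0.14
Aggregate via t-conorm [min(1, a+b)]: 0.14

0.14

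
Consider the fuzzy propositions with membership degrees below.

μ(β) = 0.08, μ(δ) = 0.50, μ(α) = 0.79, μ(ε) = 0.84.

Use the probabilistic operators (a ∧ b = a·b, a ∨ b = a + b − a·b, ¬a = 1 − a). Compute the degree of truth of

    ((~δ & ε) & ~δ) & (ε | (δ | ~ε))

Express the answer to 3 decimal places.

~δ = 1 − 0.5000 = 0.5000
~δ & ε = a·b on (0.5000, 0.8400) = 0.4200
~δ = 1 − 0.5000 = 0.5000
(~δ & ε) & ~δ = a·b on (0.4200, 0.5000) = 0.2100
~ε = 1 − 0.8400 = 0.1600
δ | ~ε = a + b − a·b on (0.5000, 0.1600) = 0.5800
ε | (δ | ~ε) = a + b − a·b on (0.8400, 0.5800) = 0.9328
((~δ & ε) & ~δ) & (ε | (δ | ~ε)) = a·b on (0.2100, 0.9328) = 0.1959

0.196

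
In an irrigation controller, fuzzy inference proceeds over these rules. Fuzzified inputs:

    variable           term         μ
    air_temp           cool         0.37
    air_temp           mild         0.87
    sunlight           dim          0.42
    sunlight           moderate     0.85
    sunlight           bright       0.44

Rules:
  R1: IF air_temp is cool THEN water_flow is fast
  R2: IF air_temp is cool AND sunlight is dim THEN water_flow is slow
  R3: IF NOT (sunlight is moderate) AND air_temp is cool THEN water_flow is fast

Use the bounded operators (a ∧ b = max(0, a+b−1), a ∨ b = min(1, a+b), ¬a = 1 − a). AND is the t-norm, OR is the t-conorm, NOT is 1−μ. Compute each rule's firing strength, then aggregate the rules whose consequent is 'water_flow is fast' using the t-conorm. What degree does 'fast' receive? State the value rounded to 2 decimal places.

0.37

R1: cool=0.37 → w = 0.37
R2: cool=0.37, dim=0.42; AND[max(0, a+b−1)] → w = 0.00
R3: ¬moderate=1−0.85=0.15, cool=0.37; AND[max(0, a+b−1)] → w = 0.00
Rules with consequent 'fast': {R1, R3} → strengths 0.37, 0.00
Aggregate via t-conorm [min(1, a+b)]: 0.37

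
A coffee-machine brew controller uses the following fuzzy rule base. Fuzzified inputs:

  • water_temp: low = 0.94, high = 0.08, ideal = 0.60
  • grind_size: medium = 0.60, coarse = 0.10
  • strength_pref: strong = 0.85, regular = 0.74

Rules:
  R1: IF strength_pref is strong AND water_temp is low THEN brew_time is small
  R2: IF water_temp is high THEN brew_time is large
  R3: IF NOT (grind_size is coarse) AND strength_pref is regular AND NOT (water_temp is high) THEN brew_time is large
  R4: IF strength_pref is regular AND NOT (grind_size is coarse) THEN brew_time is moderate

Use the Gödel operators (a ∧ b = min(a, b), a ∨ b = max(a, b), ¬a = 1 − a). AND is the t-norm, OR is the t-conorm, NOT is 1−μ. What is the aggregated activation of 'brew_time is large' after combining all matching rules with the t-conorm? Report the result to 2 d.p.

R1: strong=0.85, low=0.94; AND[min(a, b)] → w = 0.85
R2: high=0.08 → w = 0.08
R3: ¬coarse=1−0.10=0.90, regular=0.74, ¬high=1−0.08=0.92; AND[min(a, b)] → w = 0.74
R4: regular=0.74, ¬coarse=1−0.10=0.90; AND[min(a, b)] → w = 0.74
Rules with consequent 'large': {R2, R3} → strengths 0.08, 0.74
Aggregate via t-conorm [max(a, b)]: 0.74

0.74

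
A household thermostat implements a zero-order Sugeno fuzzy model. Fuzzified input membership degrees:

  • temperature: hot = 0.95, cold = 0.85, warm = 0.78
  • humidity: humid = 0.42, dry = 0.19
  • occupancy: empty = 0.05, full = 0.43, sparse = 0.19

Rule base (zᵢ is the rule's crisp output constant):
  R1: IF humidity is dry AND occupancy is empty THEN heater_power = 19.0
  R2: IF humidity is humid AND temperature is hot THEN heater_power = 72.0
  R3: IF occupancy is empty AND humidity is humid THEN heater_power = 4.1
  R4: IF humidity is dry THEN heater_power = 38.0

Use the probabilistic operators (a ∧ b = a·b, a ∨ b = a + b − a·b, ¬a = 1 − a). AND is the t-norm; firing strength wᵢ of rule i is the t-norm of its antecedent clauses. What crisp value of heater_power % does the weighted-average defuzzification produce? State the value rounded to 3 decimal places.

R1 (z=19.0): dry=0.19, empty=0.05; AND[a·b] → w = 0.0095
R2 (z=72.0): humid=0.42, hot=0.95; AND[a·b] → w = 0.3990
R3 (z=4.1): empty=0.05, humid=0.42; AND[a·b] → w = 0.0210
R4 (z=38.0): dry=0.19 → w = 0.1900
Weighted average = (0.0095·19.0 + 0.3990·72.0 + 0.0210·4.1 + 0.1900·38.0) / (0.0095 + 0.3990 + 0.0210 + 0.1900)
  = 36.2146 / 0.6195 = 58.458

58.458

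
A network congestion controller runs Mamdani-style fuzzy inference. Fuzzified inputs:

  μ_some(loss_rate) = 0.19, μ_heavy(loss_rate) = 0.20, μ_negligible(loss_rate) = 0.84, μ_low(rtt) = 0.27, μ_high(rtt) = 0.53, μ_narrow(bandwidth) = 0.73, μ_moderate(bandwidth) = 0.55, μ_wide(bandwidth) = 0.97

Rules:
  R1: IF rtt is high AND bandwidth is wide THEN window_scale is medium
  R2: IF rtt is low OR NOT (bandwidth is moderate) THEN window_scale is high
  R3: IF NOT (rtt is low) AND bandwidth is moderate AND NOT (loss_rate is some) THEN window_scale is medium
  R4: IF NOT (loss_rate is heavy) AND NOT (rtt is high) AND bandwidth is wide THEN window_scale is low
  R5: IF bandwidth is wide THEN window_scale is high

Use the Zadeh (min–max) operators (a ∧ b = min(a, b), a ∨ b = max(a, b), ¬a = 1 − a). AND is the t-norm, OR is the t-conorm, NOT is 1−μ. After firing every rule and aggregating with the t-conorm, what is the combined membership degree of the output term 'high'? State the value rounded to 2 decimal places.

0.97

R1: high=0.53, wide=0.97; AND[min(a, b)] → w = 0.53
R2: low=0.27, ¬moderate=1−0.55=0.45; OR[max(a, b)] → w = 0.45
R3: ¬low=1−0.27=0.73, moderate=0.55, ¬some=1−0.19=0.81; AND[min(a, b)] → w = 0.55
R4: ¬heavy=1−0.20=0.80, ¬high=1−0.53=0.47, wide=0.97; AND[min(a, b)] → w = 0.47
R5: wide=0.97 → w = 0.97
Rules with consequent 'high': {R2, R5} → strengths 0.45, 0.97
Aggregate via t-conorm [max(a, b)]: 0.97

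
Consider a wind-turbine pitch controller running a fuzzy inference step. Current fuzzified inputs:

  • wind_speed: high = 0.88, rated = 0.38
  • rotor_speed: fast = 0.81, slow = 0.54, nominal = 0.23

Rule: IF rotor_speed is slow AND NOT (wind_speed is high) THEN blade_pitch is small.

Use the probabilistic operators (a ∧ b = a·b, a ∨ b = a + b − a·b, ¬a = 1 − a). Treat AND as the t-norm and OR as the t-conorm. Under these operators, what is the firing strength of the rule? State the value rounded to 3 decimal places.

firing strength: slow=0.54, ¬high=1−0.88=0.12; AND[a·b] → w = 0.0648

0.065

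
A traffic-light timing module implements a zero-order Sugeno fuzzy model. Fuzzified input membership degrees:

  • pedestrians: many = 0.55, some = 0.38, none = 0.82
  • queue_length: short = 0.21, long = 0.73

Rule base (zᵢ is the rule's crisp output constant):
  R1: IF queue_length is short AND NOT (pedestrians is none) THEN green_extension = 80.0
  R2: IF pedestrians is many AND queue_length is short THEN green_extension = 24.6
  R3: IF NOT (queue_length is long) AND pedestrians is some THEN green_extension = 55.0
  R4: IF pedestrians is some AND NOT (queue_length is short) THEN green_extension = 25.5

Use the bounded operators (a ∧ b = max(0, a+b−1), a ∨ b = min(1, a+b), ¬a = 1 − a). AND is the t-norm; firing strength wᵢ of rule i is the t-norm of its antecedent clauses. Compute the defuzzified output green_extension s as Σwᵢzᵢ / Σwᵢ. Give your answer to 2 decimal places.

25.50

R1 (z=80.0): short=0.21, ¬none=1−0.82=0.18; AND[max(0, a+b−1)] → w = 0.00
R2 (z=24.6): many=0.55, short=0.21; AND[max(0, a+b−1)] → w = 0.00
R3 (z=55.0): ¬long=1−0.73=0.27, some=0.38; AND[max(0, a+b−1)] → w = 0.00
R4 (z=25.5): some=0.38, ¬short=1−0.21=0.79; AND[max(0, a+b−1)] → w = 0.17
Weighted average = (0.00·80.0 + 0.00·24.6 + 0.00·55.0 + 0.17·25.5) / (0.00 + 0.00 + 0.00 + 0.17)
  = 4.3350 / 0.1700 = 25.50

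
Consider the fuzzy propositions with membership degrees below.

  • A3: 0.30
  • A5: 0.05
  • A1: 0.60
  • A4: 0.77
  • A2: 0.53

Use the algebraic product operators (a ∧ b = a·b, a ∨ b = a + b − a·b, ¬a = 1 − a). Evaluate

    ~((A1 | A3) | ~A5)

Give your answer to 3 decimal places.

0.014

A1 | A3 = a + b − a·b on (0.6000, 0.3000) = 0.7200
~A5 = 1 − 0.0500 = 0.9500
(A1 | A3) | ~A5 = a + b − a·b on (0.7200, 0.9500) = 0.9860
~((A1 | A3) | ~A5) = 1 − 0.9860 = 0.0140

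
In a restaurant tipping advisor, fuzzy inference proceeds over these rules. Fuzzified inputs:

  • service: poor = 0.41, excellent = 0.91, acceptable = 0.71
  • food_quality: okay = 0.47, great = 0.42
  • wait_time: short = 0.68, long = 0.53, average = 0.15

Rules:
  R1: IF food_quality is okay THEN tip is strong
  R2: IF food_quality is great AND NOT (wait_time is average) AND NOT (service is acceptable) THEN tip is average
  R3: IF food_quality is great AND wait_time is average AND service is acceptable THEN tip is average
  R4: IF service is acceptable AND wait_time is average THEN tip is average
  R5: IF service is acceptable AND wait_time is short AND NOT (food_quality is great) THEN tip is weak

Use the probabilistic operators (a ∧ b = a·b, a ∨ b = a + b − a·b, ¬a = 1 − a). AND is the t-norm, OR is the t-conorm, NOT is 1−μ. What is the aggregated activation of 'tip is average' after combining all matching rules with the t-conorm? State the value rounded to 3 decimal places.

R1: okay=0.47 → w = 0.4700
R2: great=0.42, ¬average=1−0.15=0.85, ¬acceptable=1−0.71=0.29; AND[a·b] → w = 0.1035
R3: great=0.42, average=0.15, acceptable=0.71; AND[a·b] → w = 0.0447
R4: acceptable=0.71, average=0.15; AND[a·b] → w = 0.1065
R5: acceptable=0.71, short=0.68, ¬great=1−0.42=0.58; AND[a·b] → w = 0.2800
Rules with consequent 'average': {R2, R3, R4} → strengths 0.1035, 0.0447, 0.1065
Aggregate via t-conorm [a + b − a·b]: 0.2348

0.235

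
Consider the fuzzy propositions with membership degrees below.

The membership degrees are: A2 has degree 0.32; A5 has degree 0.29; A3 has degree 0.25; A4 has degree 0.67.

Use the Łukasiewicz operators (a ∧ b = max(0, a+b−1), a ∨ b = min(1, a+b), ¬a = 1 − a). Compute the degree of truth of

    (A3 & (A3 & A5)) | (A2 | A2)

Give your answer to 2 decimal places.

A3 & A5 = max(0, a+b−1) on (0.25, 0.29) = 0.00
A3 & (A3 & A5) = max(0, a+b−1) on (0.25, 0.00) = 0.00
A2 | A2 = min(1, a+b) on (0.32, 0.32) = 0.64
(A3 & (A3 & A5)) | (A2 | A2) = min(1, a+b) on (0.00, 0.64) = 0.64

0.64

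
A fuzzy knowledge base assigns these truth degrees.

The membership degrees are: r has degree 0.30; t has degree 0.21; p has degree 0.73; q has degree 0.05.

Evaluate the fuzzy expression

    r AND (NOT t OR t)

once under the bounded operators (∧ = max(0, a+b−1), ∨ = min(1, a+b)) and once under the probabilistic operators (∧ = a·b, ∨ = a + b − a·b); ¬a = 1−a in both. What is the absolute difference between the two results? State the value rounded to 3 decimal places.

Under bounded:
  NOT t = 1 − 0.21 = 0.79
  NOT t OR t = min(1, a+b) on (0.79, 0.21) = 1.00
  r AND (NOT t OR t) = max(0, a+b−1) on (0.30, 1.00) = 0.30
  → value = 0.3000
Under probabilistic:
  NOT t = 1 − 0.2100 = 0.7900
  NOT t OR t = a + b − a·b on (0.7900, 0.2100) = 0.8341
  r AND (NOT t OR t) = a·b on (0.3000, 0.8341) = 0.2502
  → value = 0.2502
|0.3000 − 0.2502| = 0.050

0.050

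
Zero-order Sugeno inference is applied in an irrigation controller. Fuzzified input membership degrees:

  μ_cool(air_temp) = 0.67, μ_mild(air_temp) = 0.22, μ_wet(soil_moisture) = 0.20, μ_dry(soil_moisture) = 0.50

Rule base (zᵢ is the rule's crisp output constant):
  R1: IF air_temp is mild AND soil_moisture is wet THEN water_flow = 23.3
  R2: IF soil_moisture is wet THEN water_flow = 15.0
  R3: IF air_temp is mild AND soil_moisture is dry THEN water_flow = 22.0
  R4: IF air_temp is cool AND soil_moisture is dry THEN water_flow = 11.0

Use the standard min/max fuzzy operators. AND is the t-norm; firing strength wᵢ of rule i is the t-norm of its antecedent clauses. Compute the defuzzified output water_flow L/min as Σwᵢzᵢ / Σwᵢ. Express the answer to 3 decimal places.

16.071

R1 (z=23.3): mild=0.22, wet=0.20; AND[min(a, b)] → w = 0.20
R2 (z=15.0): wet=0.20 → w = 0.20
R3 (z=22.0): mild=0.22, dry=0.50; AND[min(a, b)] → w = 0.22
R4 (z=11.0): cool=0.67, dry=0.50; AND[min(a, b)] → w = 0.50
Weighted average = (0.20·23.3 + 0.20·15.0 + 0.22·22.0 + 0.50·11.0) / (0.20 + 0.20 + 0.22 + 0.50)
  = 18.0000 / 1.1200 = 16.071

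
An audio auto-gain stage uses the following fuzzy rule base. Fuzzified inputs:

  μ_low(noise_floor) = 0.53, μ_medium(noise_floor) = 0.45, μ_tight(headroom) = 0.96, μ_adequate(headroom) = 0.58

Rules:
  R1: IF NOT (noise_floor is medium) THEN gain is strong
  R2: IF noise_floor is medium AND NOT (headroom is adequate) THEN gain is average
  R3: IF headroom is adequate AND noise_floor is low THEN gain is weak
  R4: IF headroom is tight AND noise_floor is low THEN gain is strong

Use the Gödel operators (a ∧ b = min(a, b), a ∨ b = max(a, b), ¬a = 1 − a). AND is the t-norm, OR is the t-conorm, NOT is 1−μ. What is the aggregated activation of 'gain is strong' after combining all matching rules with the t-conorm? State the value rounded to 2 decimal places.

R1: ¬medium=1−0.45=0.55 → w = 0.55
R2: medium=0.45, ¬adequate=1−0.58=0.42; AND[min(a, b)] → w = 0.42
R3: adequate=0.58, low=0.53; AND[min(a, b)] → w = 0.53
R4: tight=0.96, low=0.53; AND[min(a, b)] → w = 0.53
Rules with consequent 'strong': {R1, R4} → strengths 0.55, 0.53
Aggregate via t-conorm [max(a, b)]: 0.55

0.55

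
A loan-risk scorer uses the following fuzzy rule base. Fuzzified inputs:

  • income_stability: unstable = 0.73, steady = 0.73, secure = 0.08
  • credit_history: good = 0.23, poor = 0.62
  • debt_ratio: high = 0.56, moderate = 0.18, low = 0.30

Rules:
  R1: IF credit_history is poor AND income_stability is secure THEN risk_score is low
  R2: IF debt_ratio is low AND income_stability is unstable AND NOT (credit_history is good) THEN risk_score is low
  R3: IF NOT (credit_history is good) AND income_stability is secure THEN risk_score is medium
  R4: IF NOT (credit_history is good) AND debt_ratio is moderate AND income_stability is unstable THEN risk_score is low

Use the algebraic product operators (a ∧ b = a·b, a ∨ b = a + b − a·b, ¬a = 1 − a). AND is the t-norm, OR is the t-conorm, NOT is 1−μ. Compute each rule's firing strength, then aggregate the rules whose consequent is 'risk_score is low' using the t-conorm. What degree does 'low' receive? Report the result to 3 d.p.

R1: poor=0.62, secure=0.08; AND[a·b] → w = 0.0496
R2: low=0.30, unstable=0.73, ¬good=1−0.23=0.77; AND[a·b] → w = 0.1686
R3: ¬good=1−0.23=0.77, secure=0.08; AND[a·b] → w = 0.0616
R4: ¬good=1−0.23=0.77, moderate=0.18, unstable=0.73; AND[a·b] → w = 0.1012
Rules with consequent 'low': {R1, R2, R4} → strengths 0.0496, 0.1686, 0.1012
Aggregate via t-conorm [a + b − a·b]: 0.2898

0.290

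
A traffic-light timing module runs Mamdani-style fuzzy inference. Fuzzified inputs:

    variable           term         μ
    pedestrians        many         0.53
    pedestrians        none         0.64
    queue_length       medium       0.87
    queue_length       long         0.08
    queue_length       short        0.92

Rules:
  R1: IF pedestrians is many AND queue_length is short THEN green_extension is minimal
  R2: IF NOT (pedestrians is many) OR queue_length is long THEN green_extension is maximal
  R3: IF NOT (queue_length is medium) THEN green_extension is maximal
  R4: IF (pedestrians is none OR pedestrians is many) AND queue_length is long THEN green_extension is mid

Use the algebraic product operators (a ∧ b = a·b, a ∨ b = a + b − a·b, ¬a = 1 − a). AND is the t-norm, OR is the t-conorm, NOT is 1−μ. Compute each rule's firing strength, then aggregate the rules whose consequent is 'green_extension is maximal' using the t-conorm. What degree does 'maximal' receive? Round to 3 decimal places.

0.576

R1: many=0.53, short=0.92; AND[a·b] → w = 0.4876
R2: ¬many=1−0.53=0.47, long=0.08; OR[a + b − a·b] → w = 0.5124
R3: ¬medium=1−0.87=0.13 → w = 0.1300
R4: (none=0.64 OR many=0.53) = 0.8308; AND[a·b] with long=0.08 → w = 0.0665
Rules with consequent 'maximal': {R2, R3} → strengths 0.5124, 0.1300
Aggregate via t-conorm [a + b − a·b]: 0.5758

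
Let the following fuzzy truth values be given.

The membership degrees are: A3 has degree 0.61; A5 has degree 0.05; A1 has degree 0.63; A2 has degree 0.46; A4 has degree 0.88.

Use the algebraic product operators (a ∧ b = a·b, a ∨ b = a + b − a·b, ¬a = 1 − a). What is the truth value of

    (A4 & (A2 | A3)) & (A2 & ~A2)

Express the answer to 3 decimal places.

0.173

A2 | A3 = a + b − a·b on (0.4600, 0.6100) = 0.7894
A4 & (A2 | A3) = a·b on (0.8800, 0.7894) = 0.6947
~A2 = 1 − 0.4600 = 0.5400
A2 & ~A2 = a·b on (0.4600, 0.5400) = 0.2484
(A4 & (A2 | A3)) & (A2 & ~A2) = a·b on (0.6947, 0.2484) = 0.1726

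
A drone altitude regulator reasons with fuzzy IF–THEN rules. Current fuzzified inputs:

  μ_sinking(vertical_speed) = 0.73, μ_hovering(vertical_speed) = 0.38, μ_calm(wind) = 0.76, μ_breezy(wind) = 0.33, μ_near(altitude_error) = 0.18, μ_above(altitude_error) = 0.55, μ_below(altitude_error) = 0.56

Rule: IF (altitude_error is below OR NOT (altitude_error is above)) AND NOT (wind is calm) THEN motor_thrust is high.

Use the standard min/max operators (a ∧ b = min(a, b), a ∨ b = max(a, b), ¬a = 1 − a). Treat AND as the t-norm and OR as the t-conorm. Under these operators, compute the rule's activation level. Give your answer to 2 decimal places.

0.24

firing strength: (below=0.56 OR ¬above=1−0.55=0.45) = 0.56; AND[min(a, b)] with ¬calm=1−0.76=0.24 → w = 0.24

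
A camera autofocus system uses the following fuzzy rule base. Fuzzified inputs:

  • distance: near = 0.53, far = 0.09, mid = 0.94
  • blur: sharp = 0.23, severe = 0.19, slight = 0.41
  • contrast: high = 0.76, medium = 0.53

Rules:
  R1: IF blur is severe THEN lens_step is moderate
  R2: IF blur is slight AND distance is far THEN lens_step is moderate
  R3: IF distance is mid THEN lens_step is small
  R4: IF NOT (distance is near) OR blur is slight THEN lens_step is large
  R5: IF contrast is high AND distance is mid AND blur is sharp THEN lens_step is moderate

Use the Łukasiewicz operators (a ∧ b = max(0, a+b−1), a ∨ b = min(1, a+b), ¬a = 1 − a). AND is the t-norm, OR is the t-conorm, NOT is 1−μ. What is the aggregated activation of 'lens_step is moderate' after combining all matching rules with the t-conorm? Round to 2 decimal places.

0.19

R1: severe=0.19 → w = 0.19
R2: slight=0.41, far=0.09; AND[max(0, a+b−1)] → w = 0.00
R3: mid=0.94 → w = 0.94
R4: ¬near=1−0.53=0.47, slight=0.41; OR[min(1, a+b)] → w = 0.88
R5: high=0.76, mid=0.94, sharp=0.23; AND[max(0, a+b−1)] → w = 0.00
Rules with consequent 'moderate': {R1, R2, R5} → strengths 0.19, 0.00, 0.00
Aggregate via t-conorm [min(1, a+b)]: 0.19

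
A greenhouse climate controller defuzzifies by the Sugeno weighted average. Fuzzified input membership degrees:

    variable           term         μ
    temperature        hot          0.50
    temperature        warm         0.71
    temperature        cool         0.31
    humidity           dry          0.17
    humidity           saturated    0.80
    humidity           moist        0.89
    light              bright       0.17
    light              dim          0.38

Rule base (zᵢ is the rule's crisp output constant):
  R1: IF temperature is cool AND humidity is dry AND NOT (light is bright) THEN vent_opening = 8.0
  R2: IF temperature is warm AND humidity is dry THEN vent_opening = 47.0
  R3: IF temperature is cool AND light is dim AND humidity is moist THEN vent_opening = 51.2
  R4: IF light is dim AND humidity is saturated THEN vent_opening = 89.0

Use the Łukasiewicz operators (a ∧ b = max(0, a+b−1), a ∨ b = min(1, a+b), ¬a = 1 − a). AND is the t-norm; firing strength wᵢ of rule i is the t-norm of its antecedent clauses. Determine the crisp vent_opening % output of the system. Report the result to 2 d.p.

89.00

R1 (z=8.0): cool=0.31, dry=0.17, ¬bright=1−0.17=0.83; AND[max(0, a+b−1)] → w = 0.00
R2 (z=47.0): warm=0.71, dry=0.17; AND[max(0, a+b−1)] → w = 0.00
R3 (z=51.2): cool=0.31, dim=0.38, moist=0.89; AND[max(0, a+b−1)] → w = 0.00
R4 (z=89.0): dim=0.38, saturated=0.80; AND[max(0, a+b−1)] → w = 0.18
Weighted average = (0.00·8.0 + 0.00·47.0 + 0.00·51.2 + 0.18·89.0) / (0.00 + 0.00 + 0.00 + 0.18)
  = 16.0200 / 0.1800 = 89.00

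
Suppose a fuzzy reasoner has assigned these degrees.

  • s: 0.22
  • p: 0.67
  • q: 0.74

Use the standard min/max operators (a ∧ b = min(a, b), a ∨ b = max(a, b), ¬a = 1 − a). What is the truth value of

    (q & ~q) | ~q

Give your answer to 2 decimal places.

~q = 1 − 0.74 = 0.26
q & ~q = min(a, b) on (0.74, 0.26) = 0.26
~q = 1 − 0.74 = 0.26
(q & ~q) | ~q = max(a, b) on (0.26, 0.26) = 0.26

0.26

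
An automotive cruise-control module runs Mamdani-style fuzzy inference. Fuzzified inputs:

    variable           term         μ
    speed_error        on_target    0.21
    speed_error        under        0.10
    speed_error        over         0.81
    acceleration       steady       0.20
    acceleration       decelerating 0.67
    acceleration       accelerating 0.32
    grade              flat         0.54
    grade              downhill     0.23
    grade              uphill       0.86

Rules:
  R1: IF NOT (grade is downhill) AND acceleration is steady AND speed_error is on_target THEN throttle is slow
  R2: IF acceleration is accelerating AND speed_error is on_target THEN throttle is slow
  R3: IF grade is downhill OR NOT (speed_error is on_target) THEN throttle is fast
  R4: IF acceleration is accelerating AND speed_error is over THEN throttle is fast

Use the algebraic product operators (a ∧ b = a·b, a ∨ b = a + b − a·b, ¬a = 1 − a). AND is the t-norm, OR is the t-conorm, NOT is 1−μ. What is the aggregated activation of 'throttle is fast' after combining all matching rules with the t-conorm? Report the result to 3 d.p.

0.880

R1: ¬downhill=1−0.23=0.77, steady=0.20, on_target=0.21; AND[a·b] → w = 0.0323
R2: accelerating=0.32, on_target=0.21; AND[a·b] → w = 0.0672
R3: downhill=0.23, ¬on_target=1−0.21=0.79; OR[a + b − a·b] → w = 0.8383
R4: accelerating=0.32, over=0.81; AND[a·b] → w = 0.2592
Rules with consequent 'fast': {R3, R4} → strengths 0.8383, 0.2592
Aggregate via t-conorm [a + b − a·b]: 0.8802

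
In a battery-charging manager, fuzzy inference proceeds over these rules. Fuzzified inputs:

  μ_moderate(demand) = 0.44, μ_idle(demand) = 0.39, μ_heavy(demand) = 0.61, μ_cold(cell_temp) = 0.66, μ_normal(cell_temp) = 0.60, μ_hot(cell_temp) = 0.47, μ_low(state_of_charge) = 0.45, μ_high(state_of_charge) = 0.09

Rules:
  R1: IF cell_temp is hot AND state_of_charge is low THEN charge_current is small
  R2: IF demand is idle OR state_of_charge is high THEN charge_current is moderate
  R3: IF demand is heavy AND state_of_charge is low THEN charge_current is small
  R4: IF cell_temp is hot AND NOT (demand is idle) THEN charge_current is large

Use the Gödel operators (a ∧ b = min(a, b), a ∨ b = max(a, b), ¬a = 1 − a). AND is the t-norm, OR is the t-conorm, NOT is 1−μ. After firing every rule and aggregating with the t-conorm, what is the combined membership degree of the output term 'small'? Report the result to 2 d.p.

R1: hot=0.47, low=0.45; AND[min(a, b)] → w = 0.45
R2: idle=0.39, high=0.09; OR[max(a, b)] → w = 0.39
R3: heavy=0.61, low=0.45; AND[min(a, b)] → w = 0.45
R4: hot=0.47, ¬idle=1−0.39=0.61; AND[min(a, b)] → w = 0.47
Rules with consequent 'small': {R1, R3} → strengths 0.45, 0.45
Aggregate via t-conorm [max(a, b)]: 0.45

0.45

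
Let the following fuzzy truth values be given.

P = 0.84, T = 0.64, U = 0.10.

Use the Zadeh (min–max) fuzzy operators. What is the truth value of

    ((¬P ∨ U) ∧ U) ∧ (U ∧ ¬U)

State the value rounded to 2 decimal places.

¬P = 1 − 0.84 = 0.16
¬P ∨ U = max(a, b) on (0.16, 0.10) = 0.16
(¬P ∨ U) ∧ U = min(a, b) on (0.16, 0.10) = 0.10
¬U = 1 − 0.10 = 0.90
U ∧ ¬U = min(a, b) on (0.10, 0.90) = 0.10
((¬P ∨ U) ∧ U) ∧ (U ∧ ¬U) = min(a, b) on (0.10, 0.10) = 0.10

0.10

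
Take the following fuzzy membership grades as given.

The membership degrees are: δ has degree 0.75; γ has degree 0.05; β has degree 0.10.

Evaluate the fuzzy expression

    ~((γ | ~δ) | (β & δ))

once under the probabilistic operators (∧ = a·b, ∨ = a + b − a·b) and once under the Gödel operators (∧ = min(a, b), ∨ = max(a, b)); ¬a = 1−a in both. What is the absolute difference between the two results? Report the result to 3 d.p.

Under probabilistic:
  ~δ = 1 − 0.7500 = 0.2500
  γ | ~δ = a + b − a·b on (0.0500, 0.2500) = 0.2875
  β & δ = a·b on (0.1000, 0.7500) = 0.0750
  (γ | ~δ) | (β & δ) = a + b − a·b on (0.2875, 0.0750) = 0.3409
  ~((γ | ~δ) | (β & δ)) = 1 − 0.3409 = 0.6591
  → value = 0.6591
Under Gödel:
  ~δ = 1 − 0.75 = 0.25
  γ | ~δ = max(a, b) on (0.05, 0.25) = 0.25
  β & δ = min(a, b) on (0.10, 0.75) = 0.10
  (γ | ~δ) | (β & δ) = max(a, b) on (0.25, 0.10) = 0.25
  ~((γ | ~δ) | (β & δ)) = 1 − 0.25 = 0.75
  → value = 0.7500
|0.6591 − 0.7500| = 0.091

0.091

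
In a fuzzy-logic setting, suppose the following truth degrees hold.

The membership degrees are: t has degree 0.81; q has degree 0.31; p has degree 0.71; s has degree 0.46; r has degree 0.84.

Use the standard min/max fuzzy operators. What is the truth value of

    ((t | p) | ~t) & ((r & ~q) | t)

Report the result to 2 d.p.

t | p = max(a, b) on (0.81, 0.71) = 0.81
~t = 1 − 0.81 = 0.19
(t | p) | ~t = max(a, b) on (0.81, 0.19) = 0.81
~q = 1 − 0.31 = 0.69
r & ~q = min(a, b) on (0.84, 0.69) = 0.69
(r & ~q) | t = max(a, b) on (0.69, 0.81) = 0.81
((t | p) | ~t) & ((r & ~q) | t) = min(a, b) on (0.81, 0.81) = 0.81

0.81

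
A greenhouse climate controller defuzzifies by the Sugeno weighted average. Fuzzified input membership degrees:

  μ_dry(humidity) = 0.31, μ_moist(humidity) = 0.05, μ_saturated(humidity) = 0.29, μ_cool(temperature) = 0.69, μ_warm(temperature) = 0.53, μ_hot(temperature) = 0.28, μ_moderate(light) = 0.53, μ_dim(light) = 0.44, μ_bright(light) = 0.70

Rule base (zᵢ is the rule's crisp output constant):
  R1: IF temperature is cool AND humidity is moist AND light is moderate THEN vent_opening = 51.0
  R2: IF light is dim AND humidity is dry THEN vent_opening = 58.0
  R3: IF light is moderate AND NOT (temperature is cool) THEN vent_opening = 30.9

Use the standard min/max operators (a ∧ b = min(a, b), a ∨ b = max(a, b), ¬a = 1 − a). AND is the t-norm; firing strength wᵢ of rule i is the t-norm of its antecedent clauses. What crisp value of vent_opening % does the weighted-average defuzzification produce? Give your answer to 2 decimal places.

44.94

R1 (z=51.0): cool=0.69, moist=0.05, moderate=0.53; AND[min(a, b)] → w = 0.05
R2 (z=58.0): dim=0.44, dry=0.31; AND[min(a, b)] → w = 0.31
R3 (z=30.9): moderate=0.53, ¬cool=1−0.69=0.31; AND[min(a, b)] → w = 0.31
Weighted average = (0.05·51.0 + 0.31·58.0 + 0.31·30.9) / (0.05 + 0.31 + 0.31)
  = 30.1090 / 0.6700 = 44.94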